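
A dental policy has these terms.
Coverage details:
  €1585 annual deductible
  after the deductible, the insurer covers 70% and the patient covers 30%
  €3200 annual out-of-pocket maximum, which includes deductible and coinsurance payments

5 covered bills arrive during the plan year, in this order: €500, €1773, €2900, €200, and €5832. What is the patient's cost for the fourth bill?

€60

Claim 1 — €500: entire amount goes to the deductible. Patient owes €500 (running OOP €500).
Claim 2 — €1773: €1085 to deductible, leaving €688; coinsurance €688 × 30% = €206.40. Patient pays €1291.40; OOP now €1791.40.
Claim 3 — €2900: 30% coinsurance on €2900 = €870. Patient owes €870 (running OOP €2661.40).
Claim 4 — €200: 30% coinsurance on €200 = €60. Patient owes €60 (running OOP €2721.40).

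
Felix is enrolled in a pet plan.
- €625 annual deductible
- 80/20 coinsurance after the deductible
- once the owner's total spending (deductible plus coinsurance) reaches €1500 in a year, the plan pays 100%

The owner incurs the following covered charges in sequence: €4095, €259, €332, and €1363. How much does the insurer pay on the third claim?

Claim 1 (€4095): €625 finishes the deductible; €3470 goes to coinsurance; owner's 20% is €694. Owner owes €1319 (running OOP €1319). Plan pays €4095 − €1319 = €2776.
Claim 2 (€259): deductible met; 20% of €259 = €51.80. Cost to owner: €51.80. OOP to date €1370.80. Plan pays €259 − €51.80 = €207.20.
Claim 3 (€332): deductible met; 20% of €332 = €66.40. Owner pays €66.40; OOP now €1437.20. Plan pays €332 − €66.40 = €265.60.

€265.60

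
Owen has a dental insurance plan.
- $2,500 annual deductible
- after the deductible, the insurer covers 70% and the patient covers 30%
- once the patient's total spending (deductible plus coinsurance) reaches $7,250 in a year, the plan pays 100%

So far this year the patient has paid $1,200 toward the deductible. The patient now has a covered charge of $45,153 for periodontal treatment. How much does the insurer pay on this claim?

Deductible still to meet: $2,500 − $1,200 = $1,300.
After the $1,300 deductible portion, $45,153 − $1,300 = $43,853 is subject to coinsurance.
Patient's 30% share of $43,853 is $13,155.90.
That puts the patient's cost at $1,300 + $13,155.90 = $14,455.90 before any cap.
Adding $14,455.90 to the $1,200 already spent would give $15,655.90, which exceeds the $7,250 cap; the patient pays just $7,250 − $1,200 = $6,050.
Insurer pays the balance: $45,153 − $6,050 = $39,103.

$39,103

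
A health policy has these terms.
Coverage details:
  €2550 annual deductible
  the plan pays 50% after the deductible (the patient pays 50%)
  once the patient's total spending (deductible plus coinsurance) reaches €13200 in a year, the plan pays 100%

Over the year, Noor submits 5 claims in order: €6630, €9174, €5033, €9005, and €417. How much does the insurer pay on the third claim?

€2516.50

Bill 1, €6630: €2550 to deductible, leaving €4080; 50% of €4080 = €2040. Cost to patient: €4590. OOP to date €4590. Plan pays €6630 − €4590 = €2040.
Bill 2, €9174: 50% coinsurance on €9174 = €4587. Cost to patient: €4587. OOP to date €9177. Insurer: €9174 − €4587 = €4587.
Bill 3, €5033: 50% coinsurance on €5033 = €2516.50. Patient pays €2516.50; OOP now €11693.50. Plan pays €5033 − €2516.50 = €2516.50.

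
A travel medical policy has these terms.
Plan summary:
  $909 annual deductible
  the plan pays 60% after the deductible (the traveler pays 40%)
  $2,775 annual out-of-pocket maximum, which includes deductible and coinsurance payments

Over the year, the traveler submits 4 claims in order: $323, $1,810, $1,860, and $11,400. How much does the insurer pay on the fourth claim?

$10,767.60

Claim 1 — $323: fully absorbed by the deductible. Cost to traveler: $323. OOP to date $323. Plan pays $323 − $323 = $0.
Claim 2 — $1,810: $586 finishes the deductible; $1,224 goes to coinsurance; traveler's 40% is $489.60. Cost to traveler: $1,075.60. OOP to date $1,398.60. Insurer: $1,810 − $1,075.60 = $734.40.
Claim 3 — $1,860: deductible already satisfied, so traveler's share is 40% × $1,860 = $744. Traveler owes $744 (running OOP $2,142.60). Insurer: $1,860 − $744 = $1,116.
Claim 4 — $11,400: 40% coinsurance on $11,400 = $4,560. Adding that to $2,142.60 gives $6,702.60, past the $2,775 cap; traveler pays only $2,775 − $2,142.60 = $632.40. Plan pays $11,400 − $632.40 = $10,767.60.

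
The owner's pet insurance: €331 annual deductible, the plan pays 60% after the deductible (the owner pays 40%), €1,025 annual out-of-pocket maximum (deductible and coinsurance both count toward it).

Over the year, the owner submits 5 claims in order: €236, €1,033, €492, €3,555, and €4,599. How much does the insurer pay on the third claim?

€295.20

#1 (€236): fully absorbed by the deductible. Owner pays €236; OOP now €236. Insurer: €236 − €236 = €0.
#2 (€1,033): €95 finishes the deductible; €938 goes to coinsurance; owner's 40% is €375.20. Owner pays €470.20; OOP now €706.20. Plan pays €1,033 − €470.20 = €562.80.
#3 (€492): deductible already satisfied, so owner's share is 40% × €492 = €196.80. Cost to owner: €196.80. OOP to date €903. Insurer: €492 − €196.80 = €295.20.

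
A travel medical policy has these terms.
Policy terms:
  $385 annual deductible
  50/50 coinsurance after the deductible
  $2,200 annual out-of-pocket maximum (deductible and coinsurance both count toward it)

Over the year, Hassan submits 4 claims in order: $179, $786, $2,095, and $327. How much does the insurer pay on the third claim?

$1,047.50

Bill 1, $179: entire amount goes to the deductible. Traveler owes $179 (running OOP $179). Plan pays $179 − $179 = $0.
Bill 2, $786: $206 finishes the deductible; $580 goes to coinsurance; 50% of $580 = $290. Traveler pays $496; OOP now $675. Plan pays $786 − $496 = $290.
Bill 3, $2,095: 50% coinsurance on $2,095 = $1,047.50. Cost to traveler: $1,047.50. OOP to date $1,722.50. Insurer: $2,095 − $1,047.50 = $1,047.50.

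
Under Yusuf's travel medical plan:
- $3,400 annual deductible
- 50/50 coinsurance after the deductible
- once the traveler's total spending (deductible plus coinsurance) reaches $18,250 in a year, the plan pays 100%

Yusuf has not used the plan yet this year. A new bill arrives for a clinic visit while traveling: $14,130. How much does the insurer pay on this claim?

Nothing has been paid toward the $3,400 deductible, so the first $3,400 of this charge is applied there.
After the $3,400 deductible portion, $14,130 − $3,400 = $10,730 is subject to coinsurance.
50% of $10,730 = $5,365 falls to the traveler.
That puts the traveler's cost at $3,400 + $5,365 = $8,765 before any cap.
Total out-of-pocket so far would be $0 + $8,765 = $8,765, below the $18,250 cap — no reduction.
The insurer covers the remainder: $14,130 − $8,765 = $5,365.

$5,365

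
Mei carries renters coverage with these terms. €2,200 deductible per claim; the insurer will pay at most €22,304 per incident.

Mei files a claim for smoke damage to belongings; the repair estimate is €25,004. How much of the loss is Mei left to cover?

Subtract the deductible: €25,004 − €2,200 = €22,804.
The €22,304 per-incident cap binds; insurer pays €22,304.
Tenant's share is the uncovered remainder: €25,004 − €22,304 = €2,700.

€2,700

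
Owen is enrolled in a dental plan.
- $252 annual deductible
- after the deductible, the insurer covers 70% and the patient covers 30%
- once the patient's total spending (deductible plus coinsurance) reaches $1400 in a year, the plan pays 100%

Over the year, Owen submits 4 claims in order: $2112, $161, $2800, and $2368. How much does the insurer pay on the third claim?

#1 ($2112): $252 to deductible, leaving $1860; patient's 30% is $558. Patient owes $810 (running OOP $810). Insurer: $2112 − $810 = $1302.
#2 ($161): deductible met; 30% of $161 = $48.30. Cost to patient: $48.30. OOP to date $858.30. Insurer: $161 − $48.30 = $112.70.
#3 ($2800): deductible already satisfied, so patient's share is 30% × $2800 = $840. That would push OOP to $1698.30, over the $1400 cap, so patient pays $1400 − $858.30 = $541.70. Plan pays $2800 − $541.70 = $2258.30.

$2258.30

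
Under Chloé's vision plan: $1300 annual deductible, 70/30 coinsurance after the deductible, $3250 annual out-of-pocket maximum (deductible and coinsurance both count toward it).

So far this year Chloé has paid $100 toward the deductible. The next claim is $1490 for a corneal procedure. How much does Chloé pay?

Remaining deductible: $1300 − $100 = $1200.
The remaining $290 (= $1490 − $1200) moves to coinsurance.
30% of $290 = $87 falls to the member.
So the member owes $1200 + $87 = $1287 before any cap.
Total out-of-pocket so far would be $100 + $1287 = $1387, below the $3250 cap — no reduction.

$1287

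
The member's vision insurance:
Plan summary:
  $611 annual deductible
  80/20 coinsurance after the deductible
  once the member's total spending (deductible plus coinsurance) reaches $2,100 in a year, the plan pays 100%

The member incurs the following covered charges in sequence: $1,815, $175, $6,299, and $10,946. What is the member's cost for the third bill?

$1,213.20

Claim 1 ($1,815): $611 to deductible, leaving $1,204; coinsurance $1,204 × 20% = $240.80. Cost to member: $851.80. OOP to date $851.80.
Claim 2 ($175): deductible met; 20% of $175 = $35. Member pays $35; OOP now $886.80.
Claim 3 ($6,299): deductible met; 20% of $6,299 = $1,259.80. That would push OOP to $2,146.60, over the $2,100 cap, so member pays $2,100 − $886.80 = $1,213.20.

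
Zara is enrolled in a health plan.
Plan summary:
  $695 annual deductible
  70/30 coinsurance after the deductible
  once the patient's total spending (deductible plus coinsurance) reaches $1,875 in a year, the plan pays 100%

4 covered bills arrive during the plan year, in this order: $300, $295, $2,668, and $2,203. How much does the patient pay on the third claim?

$870.40

Claim 1 — $300: all of it applies to the deductible. Patient owes $300 (running OOP $300).
Claim 2 — $295: fully absorbed by the deductible. Patient owes $295 (running OOP $595).
Claim 3 — $2,668: $100 to deductible, leaving $2,568; coinsurance $2,568 × 30% = $770.40. Cost to patient: $870.40. OOP to date $1,465.40.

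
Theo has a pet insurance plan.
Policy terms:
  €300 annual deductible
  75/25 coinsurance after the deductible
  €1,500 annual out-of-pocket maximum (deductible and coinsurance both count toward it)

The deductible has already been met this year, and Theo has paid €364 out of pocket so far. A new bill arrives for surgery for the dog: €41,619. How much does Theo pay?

€1,136

The deductible is already satisfied, so the full bill goes to coinsurance.
Owner's 25% share of €41,619 is €10,404.75.
Adding €10,404.75 to the €364 already spent would give €10,768.75, which exceeds the €1,500 cap; the owner pays just €1,500 − €364 = €1,136.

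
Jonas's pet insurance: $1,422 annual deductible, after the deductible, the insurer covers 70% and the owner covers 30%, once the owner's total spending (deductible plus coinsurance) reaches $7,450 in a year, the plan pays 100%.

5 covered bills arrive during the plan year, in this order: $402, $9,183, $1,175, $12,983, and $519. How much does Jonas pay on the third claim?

$352.50

#1 ($402): fully absorbed by the deductible. Owner pays $402; OOP now $402.
#2 ($9,183): $1,020 finishes the deductible; $8,163 goes to coinsurance; coinsurance $8,163 × 30% = $2,448.90. Owner pays $3,468.90; OOP now $3,870.90.
#3 ($1,175): 30% coinsurance on $1,175 = $352.50. Owner pays $352.50; OOP now $4,223.40.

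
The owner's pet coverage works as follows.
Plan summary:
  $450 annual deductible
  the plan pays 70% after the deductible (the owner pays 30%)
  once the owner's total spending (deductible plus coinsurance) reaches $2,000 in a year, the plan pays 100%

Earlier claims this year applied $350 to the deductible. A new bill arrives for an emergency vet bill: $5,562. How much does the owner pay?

$1,650

Remaining deductible: $450 − $350 = $100.
After the $100 deductible portion, $5,562 − $100 = $5,462 is subject to coinsurance.
Coinsurance: $5,462 × 30% = $1,638.60.
So the owner owes $100 + $1,638.60 = $1,738.60 before any cap.
That would bring total out-of-pocket to $2,088.60, past the $2,000 cap. The owner is capped at $2,000 − $350 = $1,650 on this claim.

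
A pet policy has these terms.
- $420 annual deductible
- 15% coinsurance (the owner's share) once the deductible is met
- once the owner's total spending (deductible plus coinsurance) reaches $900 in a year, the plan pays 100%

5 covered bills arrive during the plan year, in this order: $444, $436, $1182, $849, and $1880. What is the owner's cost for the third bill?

$177.30

Claim 1 ($444): $420 to deductible, leaving $24; coinsurance $24 × 15% = $3.60. Owner pays $423.60; OOP now $423.60.
Claim 2 ($436): deductible already satisfied, so owner's share is 15% × $436 = $65.40. Owner pays $65.40; OOP now $489.
Claim 3 ($1182): deductible already satisfied, so owner's share is 15% × $1182 = $177.30. Owner owes $177.30 (running OOP $666.30).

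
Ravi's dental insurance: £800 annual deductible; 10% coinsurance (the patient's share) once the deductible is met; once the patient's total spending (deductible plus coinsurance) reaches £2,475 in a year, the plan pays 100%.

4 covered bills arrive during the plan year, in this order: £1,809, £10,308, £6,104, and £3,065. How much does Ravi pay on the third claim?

#1 (£1,809): £800 to deductible, leaving £1,009; patient's 10% is £100.90. Patient pays £900.90; OOP now £900.90.
#2 (£10,308): 10% coinsurance on £10,308 = £1,030.80. Patient owes £1,030.80 (running OOP £1,931.70).
#3 (£6,104): 10% coinsurance on £6,104 = £610.40. Adding that to £1,931.70 gives £2,542.10, past the £2,475 cap; patient pays only £2,475 − £1,931.70 = £543.30.

£543.30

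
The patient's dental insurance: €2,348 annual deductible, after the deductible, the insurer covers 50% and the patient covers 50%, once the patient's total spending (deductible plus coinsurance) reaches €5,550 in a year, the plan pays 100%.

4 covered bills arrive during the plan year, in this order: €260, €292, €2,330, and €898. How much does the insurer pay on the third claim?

€267

#1 (€260): entire amount goes to the deductible. Patient owes €260 (running OOP €260). Insurer: €260 − €260 = €0.
#2 (€292): all of it applies to the deductible. Cost to patient: €292. OOP to date €552. Plan pays €292 − €292 = €0.
#3 (€2,330): €1,796 finishes the deductible; €534 goes to coinsurance; 50% of €534 = €267. Cost to patient: €2,063. OOP to date €2,615. Plan pays €2,330 − €2,063 = €267.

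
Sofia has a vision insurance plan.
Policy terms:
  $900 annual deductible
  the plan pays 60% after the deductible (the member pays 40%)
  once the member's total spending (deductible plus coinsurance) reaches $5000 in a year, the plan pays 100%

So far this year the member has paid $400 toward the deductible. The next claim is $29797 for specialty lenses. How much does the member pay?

Deductible still to meet: $900 − $400 = $500.
After the $500 deductible portion, $29797 − $500 = $29297 is subject to coinsurance.
Member's 40% share of $29297 is $11718.80.
So the member owes $500 + $11718.80 = $12218.80 before any cap.
Year-to-date out-of-pocket would reach $400 + $12218.80 = $12618.80, above the $5000 maximum, so the member pays only $5000 − $400 = $4600.

$4600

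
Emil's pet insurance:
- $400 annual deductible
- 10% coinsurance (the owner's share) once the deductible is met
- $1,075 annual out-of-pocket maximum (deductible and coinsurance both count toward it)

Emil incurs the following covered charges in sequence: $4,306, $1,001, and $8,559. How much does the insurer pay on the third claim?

$8,374.70

Claim 1 ($4,306): $400 finishes the deductible; $3,906 goes to coinsurance; owner's 10% is $390.60. Owner pays $790.60; OOP now $790.60. Plan pays $4,306 − $790.60 = $3,515.40.
Claim 2 ($1,001): deductible already satisfied, so owner's share is 10% × $1,001 = $100.10. Owner owes $100.10 (running OOP $890.70). Plan pays $1,001 − $100.10 = $900.90.
Claim 3 ($8,559): deductible met; 10% of $8,559 = $855.90. OOP would hit $1,746.60 > $1,075, so the cap limits the owner to $1,075 − $890.70 = $184.30. Insurer: $8,559 − $184.30 = $8,374.70.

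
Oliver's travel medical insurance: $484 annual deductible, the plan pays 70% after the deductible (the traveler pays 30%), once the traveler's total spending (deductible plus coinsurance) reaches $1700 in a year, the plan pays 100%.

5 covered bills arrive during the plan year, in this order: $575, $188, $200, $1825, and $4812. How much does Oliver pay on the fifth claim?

$524.80

Claim 1 — $575: $484 finishes the deductible; $91 goes to coinsurance; coinsurance $91 × 30% = $27.30. Traveler pays $511.30; OOP now $511.30.
Claim 2 — $188: 30% coinsurance on $188 = $56.40. Traveler pays $56.40; OOP now $567.70.
Claim 3 — $200: deductible met; 30% of $200 = $60. Traveler pays $60; OOP now $627.70.
Claim 4 — $1825: 30% coinsurance on $1825 = $547.50. Traveler owes $547.50 (running OOP $1175.20).
Claim 5 — $4812: 30% coinsurance on $4812 = $1443.60. OOP would hit $2618.80 > $1700, so the cap limits the traveler to $1700 − $1175.20 = $524.80.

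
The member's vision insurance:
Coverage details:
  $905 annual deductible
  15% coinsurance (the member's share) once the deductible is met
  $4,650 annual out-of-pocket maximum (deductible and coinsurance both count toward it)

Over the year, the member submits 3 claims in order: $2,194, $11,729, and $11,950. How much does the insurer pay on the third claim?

$10,157.70

Claim 1 ($2,194): $905 finishes the deductible; $1,289 goes to coinsurance; member's 15% is $193.35. Member owes $1,098.35 (running OOP $1,098.35). Insurer: $2,194 − $1,098.35 = $1,095.65.
Claim 2 ($11,729): deductible met; 15% of $11,729 = $1,759.35. Member owes $1,759.35 (running OOP $2,857.70). Plan pays $11,729 − $1,759.35 = $9,969.65.
Claim 3 ($11,950): 15% coinsurance on $11,950 = $1,792.50. Adding that to $2,857.70 gives $4,650.20, past the $4,650 cap; member pays only $4,650 − $2,857.70 = $1,792.30. Plan pays $11,950 − $1,792.30 = $10,157.70.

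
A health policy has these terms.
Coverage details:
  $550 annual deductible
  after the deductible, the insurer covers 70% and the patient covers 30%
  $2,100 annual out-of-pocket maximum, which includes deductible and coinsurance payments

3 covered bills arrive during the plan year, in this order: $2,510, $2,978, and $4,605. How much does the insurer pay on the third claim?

Bill 1, $2,510: $550 finishes the deductible; $1,960 goes to coinsurance; patient's 30% is $588. Patient pays $1,138; OOP now $1,138. Plan pays $2,510 − $1,138 = $1,372.
Bill 2, $2,978: deductible met; 30% of $2,978 = $893.40. Cost to patient: $893.40. OOP to date $2,031.40. Insurer: $2,978 − $893.40 = $2,084.60.
Bill 3, $4,605: deductible met; 30% of $4,605 = $1,381.50. Adding that to $2,031.40 gives $3,412.90, past the $2,100 cap; patient pays only $2,100 − $2,031.40 = $68.60. Insurer: $4,605 − $68.60 = $4,536.40.

$4,536.40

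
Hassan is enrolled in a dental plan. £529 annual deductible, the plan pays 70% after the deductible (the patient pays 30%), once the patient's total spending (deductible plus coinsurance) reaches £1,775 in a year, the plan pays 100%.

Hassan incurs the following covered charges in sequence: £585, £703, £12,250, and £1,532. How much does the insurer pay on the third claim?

£11,231.70

Bill 1, £585: £529 finishes the deductible; £56 goes to coinsurance; coinsurance £56 × 30% = £16.80. Patient pays £545.80; OOP now £545.80. Insurer: £585 − £545.80 = £39.20.
Bill 2, £703: deductible already satisfied, so patient's share is 30% × £703 = £210.90. Patient pays £210.90; OOP now £756.70. Insurer: £703 − £210.90 = £492.10.
Bill 3, £12,250: deductible met; 30% of £12,250 = £3,675. Adding that to £756.70 gives £4,431.70, past the £1,775 cap; patient pays only £1,775 − £756.70 = £1,018.30. Plan pays £12,250 − £1,018.30 = £11,231.70.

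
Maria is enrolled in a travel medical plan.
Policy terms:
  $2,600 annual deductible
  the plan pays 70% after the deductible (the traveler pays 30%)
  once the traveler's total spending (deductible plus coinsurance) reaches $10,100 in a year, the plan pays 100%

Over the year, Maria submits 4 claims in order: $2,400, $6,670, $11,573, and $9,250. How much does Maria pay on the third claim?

#1 ($2,400): all of it applies to the deductible. Traveler pays $2,400; OOP now $2,400.
#2 ($6,670): deductible takes $200, $6,470 remains; traveler's 30% is $1,941. Cost to traveler: $2,141. OOP to date $4,541.
#3 ($11,573): deductible met; 30% of $11,573 = $3,471.90. Cost to traveler: $3,471.90. OOP to date $8,012.90.

$3,471.90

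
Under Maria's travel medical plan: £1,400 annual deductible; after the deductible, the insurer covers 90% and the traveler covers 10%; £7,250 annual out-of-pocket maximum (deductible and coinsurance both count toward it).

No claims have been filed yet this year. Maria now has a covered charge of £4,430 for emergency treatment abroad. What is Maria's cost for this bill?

£1,703

Nothing has been paid toward the £1,400 deductible, so the first £1,400 of this charge is applied there.
The remaining £3,030 (= £4,430 − £1,400) moves to coinsurance.
Coinsurance: £3,030 × 10% = £303.
So the traveler owes £1,400 + £303 = £1,703 before any cap.
Year-to-date out-of-pocket becomes £0 + £1,703 = £1,703, still under the £7,250 maximum, so no cap applies.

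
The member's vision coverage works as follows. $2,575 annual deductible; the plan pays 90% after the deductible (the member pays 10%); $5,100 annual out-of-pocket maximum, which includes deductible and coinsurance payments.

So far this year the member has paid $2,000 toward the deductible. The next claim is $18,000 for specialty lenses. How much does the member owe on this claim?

Remaining deductible: $2,575 − $2,000 = $575.
That leaves $18,000 − $575 = $17,425 for coinsurance.
Member's 10% share of $17,425 is $1,742.50.
So the member owes $575 + $1,742.50 = $2,317.50 before any cap.
Total out-of-pocket so far would be $2,000 + $2,317.50 = $4,317.50, below the $5,100 cap — no reduction.

$2,317.50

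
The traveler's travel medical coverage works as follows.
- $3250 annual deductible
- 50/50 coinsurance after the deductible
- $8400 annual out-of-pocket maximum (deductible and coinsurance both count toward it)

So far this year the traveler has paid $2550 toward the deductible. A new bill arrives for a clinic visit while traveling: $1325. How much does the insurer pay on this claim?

$312.50

$2550 of the $3250 deductible is already met, leaving $700.
After the $700 deductible portion, $1325 − $700 = $625 is subject to coinsurance.
50% of $625 = $312.50 falls to the traveler.
That puts the traveler's cost at $700 + $312.50 = $1012.50 before any cap.
Year-to-date out-of-pocket becomes $2550 + $1012.50 = $3562.50, still under the $8400 maximum, so no cap applies.
The plan picks up $1325 − $1012.50 = $312.50.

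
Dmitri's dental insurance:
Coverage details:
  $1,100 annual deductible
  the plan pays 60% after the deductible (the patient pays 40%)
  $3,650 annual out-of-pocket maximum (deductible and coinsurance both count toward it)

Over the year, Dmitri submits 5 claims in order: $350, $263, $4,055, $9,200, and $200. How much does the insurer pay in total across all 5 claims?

Claim 1 — $350: entire amount goes to the deductible. Patient pays $350; OOP now $350. Plan pays $350 − $350 = $0.
Claim 2 — $263: entire amount goes to the deductible. Cost to patient: $263. OOP to date $613. Plan pays $263 − $263 = $0.
Claim 3 — $4,055: $487 finishes the deductible; $3,568 goes to coinsurance; coinsurance $3,568 × 40% = $1,427.20. Cost to patient: $1,914.20. OOP to date $2,527.20. Plan pays $4,055 − $1,914.20 = $2,140.80.
Claim 4 — $9,200: 40% coinsurance on $9,200 = $3,680. Adding that to $2,527.20 gives $6,207.20, past the $3,650 cap; patient pays only $3,650 − $2,527.20 = $1,122.80. Plan pays $9,200 − $1,122.80 = $8,077.20.
Claim 5 — $200: deductible already satisfied, so patient's share is 40% × $200 = $80. That would push OOP to $3,730, over the $3,650 cap, so patient pays $3,650 − $3,650 = $0. Insurer: $200 − $0 = $200.
Insurer total = bills − patient's total = $14,068 − $3,650 = $10,418.

$10,418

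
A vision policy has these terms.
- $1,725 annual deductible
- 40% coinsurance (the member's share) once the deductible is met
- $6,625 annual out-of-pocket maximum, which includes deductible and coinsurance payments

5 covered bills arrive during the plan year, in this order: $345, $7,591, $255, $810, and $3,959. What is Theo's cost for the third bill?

Bill 1, $345: fully absorbed by the deductible. Member owes $345 (running OOP $345).
Bill 2, $7,591: $1,380 to deductible, leaving $6,211; coinsurance $6,211 × 40% = $2,484.40. Cost to member: $3,864.40. OOP to date $4,209.40.
Bill 3, $255: deductible already satisfied, so member's share is 40% × $255 = $102. Member owes $102 (running OOP $4,311.40).

$102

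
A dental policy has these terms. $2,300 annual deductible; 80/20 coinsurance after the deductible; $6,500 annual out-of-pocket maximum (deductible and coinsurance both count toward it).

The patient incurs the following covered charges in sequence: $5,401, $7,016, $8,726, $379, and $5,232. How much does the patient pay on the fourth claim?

$75.80

#1 ($5,401): $2,300 finishes the deductible; $3,101 goes to coinsurance; 20% of $3,101 = $620.20. Cost to patient: $2,920.20. OOP to date $2,920.20.
#2 ($7,016): 20% coinsurance on $7,016 = $1,403.20. Cost to patient: $1,403.20. OOP to date $4,323.40.
#3 ($8,726): deductible met; 20% of $8,726 = $1,745.20. Patient pays $1,745.20; OOP now $6,068.60.
#4 ($379): 20% coinsurance on $379 = $75.80. Cost to patient: $75.80. OOP to date $6,144.40.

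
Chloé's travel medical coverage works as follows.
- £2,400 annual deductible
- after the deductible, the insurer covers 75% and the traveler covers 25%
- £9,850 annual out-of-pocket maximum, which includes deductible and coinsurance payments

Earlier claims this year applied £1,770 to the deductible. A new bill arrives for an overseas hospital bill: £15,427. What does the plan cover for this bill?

£1,770 of the £2,400 deductible is already met, leaving £630.
After the £630 deductible portion, £15,427 − £630 = £14,797 is subject to coinsurance.
25% of £14,797 = £3,699.25 falls to the traveler.
So the traveler owes £630 + £3,699.25 = £4,329.25 before any cap.
Total out-of-pocket so far would be £1,770 + £4,329.25 = £6,099.25, below the £9,850 cap — no reduction.
Insurer pays the balance: £15,427 − £4,329.25 = £11,097.75.

£11,097.75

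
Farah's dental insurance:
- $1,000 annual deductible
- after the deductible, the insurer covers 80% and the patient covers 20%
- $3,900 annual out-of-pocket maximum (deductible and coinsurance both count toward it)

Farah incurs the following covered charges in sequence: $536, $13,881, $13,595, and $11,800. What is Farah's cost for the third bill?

#1 ($536): all of it applies to the deductible. Cost to patient: $536. OOP to date $536.
#2 ($13,881): $464 finishes the deductible; $13,417 goes to coinsurance; 20% of $13,417 = $2,683.40. Cost to patient: $3,147.40. OOP to date $3,683.40.
#3 ($13,595): deductible met; 20% of $13,595 = $2,719. Adding that to $3,683.40 gives $6,402.40, past the $3,900 cap; patient pays only $3,900 − $3,683.40 = $216.60.

$216.60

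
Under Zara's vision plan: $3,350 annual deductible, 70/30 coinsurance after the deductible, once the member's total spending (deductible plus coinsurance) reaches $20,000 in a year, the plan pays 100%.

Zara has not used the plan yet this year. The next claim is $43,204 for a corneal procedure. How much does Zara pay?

Nothing has been paid toward the $3,350 deductible, so the first $3,350 of this charge is applied there.
The remaining $39,854 (= $43,204 − $3,350) moves to coinsurance.
30% of $39,854 = $11,956.20 falls to the member.
So the member owes $3,350 + $11,956.20 = $15,306.20 before any cap.
Total out-of-pocket so far would be $0 + $15,306.20 = $15,306.20, below the $20,000 cap — no reduction.

$15,306.20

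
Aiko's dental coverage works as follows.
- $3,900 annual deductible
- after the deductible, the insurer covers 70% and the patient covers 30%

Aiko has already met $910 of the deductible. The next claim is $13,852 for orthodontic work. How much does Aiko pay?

$6,248.60

Deductible still to meet: $3,900 − $910 = $2,990.
That leaves $13,852 − $2,990 = $10,862 for coinsurance.
Patient's 30% share of $10,862 is $3,258.60.
So the patient owes $2,990 + $3,258.60 = $6,248.60.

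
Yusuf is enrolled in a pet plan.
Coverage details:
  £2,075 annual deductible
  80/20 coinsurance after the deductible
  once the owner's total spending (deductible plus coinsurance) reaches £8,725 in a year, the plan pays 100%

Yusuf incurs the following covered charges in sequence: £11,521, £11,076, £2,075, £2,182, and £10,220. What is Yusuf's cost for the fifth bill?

£1,694.20

Claim 1 — £11,521: £2,075 finishes the deductible; £9,446 goes to coinsurance; coinsurance £9,446 × 20% = £1,889.20. Cost to owner: £3,964.20. OOP to date £3,964.20.
Claim 2 — £11,076: deductible already satisfied, so owner's share is 20% × £11,076 = £2,215.20. Owner pays £2,215.20; OOP now £6,179.40.
Claim 3 — £2,075: deductible met; 20% of £2,075 = £415. Cost to owner: £415. OOP to date £6,594.40.
Claim 4 — £2,182: 20% coinsurance on £2,182 = £436.40. Cost to owner: £436.40. OOP to date £7,030.80.
Claim 5 — £10,220: deductible already satisfied, so owner's share is 20% × £10,220 = £2,044. OOP would hit £9,074.80 > £8,725, so the cap limits the owner to £8,725 − £7,030.80 = £1,694.20.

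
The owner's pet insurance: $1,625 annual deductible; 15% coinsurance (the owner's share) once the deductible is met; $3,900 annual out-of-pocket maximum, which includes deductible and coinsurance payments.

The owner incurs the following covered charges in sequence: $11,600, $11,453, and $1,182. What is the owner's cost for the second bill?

$778.75

Bill 1, $11,600: $1,625 to deductible, leaving $9,975; owner's 15% is $1,496.25. Cost to owner: $3,121.25. OOP to date $3,121.25.
Bill 2, $11,453: deductible met; 15% of $11,453 = $1,717.95. OOP would hit $4,839.20 > $3,900, so the cap limits the owner to $3,900 − $3,121.25 = $778.75.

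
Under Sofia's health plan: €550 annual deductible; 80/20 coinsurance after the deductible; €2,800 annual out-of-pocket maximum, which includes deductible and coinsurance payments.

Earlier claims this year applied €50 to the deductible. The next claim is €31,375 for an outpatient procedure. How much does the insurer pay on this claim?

€28,625

Remaining deductible: €550 − €50 = €500.
The remaining €30,875 (= €31,375 − €500) moves to coinsurance.
20% of €30,875 = €6,175 falls to the patient.
So the patient owes €500 + €6,175 = €6,675 before any cap.
Adding €6,675 to the €50 already spent would give €6,725, which exceeds the €2,800 cap; the patient pays just €2,800 − €50 = €2,750.
The plan picks up €31,375 − €2,750 = €28,625.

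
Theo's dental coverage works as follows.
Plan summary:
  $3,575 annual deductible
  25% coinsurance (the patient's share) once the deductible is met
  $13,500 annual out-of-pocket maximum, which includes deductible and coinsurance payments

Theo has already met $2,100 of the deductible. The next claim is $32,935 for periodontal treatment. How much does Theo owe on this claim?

$9,340

Deductible still to meet: $3,575 − $2,100 = $1,475.
The remaining $31,460 (= $32,935 − $1,475) moves to coinsurance.
Coinsurance: $31,460 × 25% = $7,865.
So the patient owes $1,475 + $7,865 = $9,340 before any cap.
Total out-of-pocket so far would be $2,100 + $9,340 = $11,440, below the $13,500 cap — no reduction.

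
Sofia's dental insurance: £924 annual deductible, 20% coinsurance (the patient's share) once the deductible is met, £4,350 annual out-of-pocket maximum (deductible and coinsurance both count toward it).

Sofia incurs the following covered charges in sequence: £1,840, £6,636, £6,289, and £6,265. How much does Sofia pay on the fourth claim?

Bill 1, £1,840: £924 to deductible, leaving £916; 20% of £916 = £183.20. Cost to patient: £1,107.20. OOP to date £1,107.20.
Bill 2, £6,636: deductible already satisfied, so patient's share is 20% × £6,636 = £1,327.20. Cost to patient: £1,327.20. OOP to date £2,434.40.
Bill 3, £6,289: deductible met; 20% of £6,289 = £1,257.80. Patient owes £1,257.80 (running OOP £3,692.20).
Bill 4, £6,265: deductible already satisfied, so patient's share is 20% × £6,265 = £1,253. Adding that to £3,692.20 gives £4,945.20, past the £4,350 cap; patient pays only £4,350 − £3,692.20 = £657.80.

£657.80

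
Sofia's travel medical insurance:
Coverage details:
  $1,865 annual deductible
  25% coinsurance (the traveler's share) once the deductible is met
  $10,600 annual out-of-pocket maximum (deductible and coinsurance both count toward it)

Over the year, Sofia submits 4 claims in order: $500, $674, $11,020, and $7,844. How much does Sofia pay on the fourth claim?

Claim 1 — $500: all of it applies to the deductible. Traveler owes $500 (running OOP $500).
Claim 2 — $674: all of it applies to the deductible. Traveler pays $674; OOP now $1,174.
Claim 3 — $11,020: $691 to deductible, leaving $10,329; 25% of $10,329 = $2,582.25. Traveler owes $3,273.25 (running OOP $4,447.25).
Claim 4 — $7,844: 25% coinsurance on $7,844 = $1,961. Traveler owes $1,961 (running OOP $6,408.25).

$1,961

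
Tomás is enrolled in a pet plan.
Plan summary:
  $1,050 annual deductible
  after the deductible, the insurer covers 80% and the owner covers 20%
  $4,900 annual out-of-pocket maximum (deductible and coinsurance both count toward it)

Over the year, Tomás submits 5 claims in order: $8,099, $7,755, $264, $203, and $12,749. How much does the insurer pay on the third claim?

$211.20

#1 ($8,099): $1,050 finishes the deductible; $7,049 goes to coinsurance; owner's 20% is $1,409.80. Cost to owner: $2,459.80. OOP to date $2,459.80. Insurer: $8,099 − $2,459.80 = $5,639.20.
#2 ($7,755): deductible met; 20% of $7,755 = $1,551. Cost to owner: $1,551. OOP to date $4,010.80. Insurer: $7,755 − $1,551 = $6,204.
#3 ($264): 20% coinsurance on $264 = $52.80. Cost to owner: $52.80. OOP to date $4,063.60. Insurer: $264 − $52.80 = $211.20.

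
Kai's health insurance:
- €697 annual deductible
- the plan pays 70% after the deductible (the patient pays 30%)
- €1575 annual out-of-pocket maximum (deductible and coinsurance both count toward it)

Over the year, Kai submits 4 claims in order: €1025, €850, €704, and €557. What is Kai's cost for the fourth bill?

#1 (€1025): €697 to deductible, leaving €328; coinsurance €328 × 30% = €98.40. Patient pays €795.40; OOP now €795.40.
#2 (€850): deductible met; 30% of €850 = €255. Patient owes €255 (running OOP €1050.40).
#3 (€704): deductible already satisfied, so patient's share is 30% × €704 = €211.20. Patient pays €211.20; OOP now €1261.60.
#4 (€557): 30% coinsurance on €557 = €167.10. Patient pays €167.10; OOP now €1428.70.

€167.10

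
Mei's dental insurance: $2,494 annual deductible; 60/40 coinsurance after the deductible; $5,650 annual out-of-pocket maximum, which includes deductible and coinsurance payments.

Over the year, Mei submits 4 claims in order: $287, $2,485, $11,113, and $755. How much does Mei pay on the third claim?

$3,044.80

#1 ($287): all of it applies to the deductible. Patient owes $287 (running OOP $287).
#2 ($2,485): $2,207 to deductible, leaving $278; 40% of $278 = $111.20. Cost to patient: $2,318.20. OOP to date $2,605.20.
#3 ($11,113): 40% coinsurance on $11,113 = $4,445.20. Adding that to $2,605.20 gives $7,050.40, past the $5,650 cap; patient pays only $5,650 − $2,605.20 = $3,044.80.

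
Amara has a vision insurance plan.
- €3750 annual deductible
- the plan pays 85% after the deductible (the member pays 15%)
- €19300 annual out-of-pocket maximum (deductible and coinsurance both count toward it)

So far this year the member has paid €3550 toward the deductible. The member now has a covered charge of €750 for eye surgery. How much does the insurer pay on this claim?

€467.50

Remaining deductible: €3750 − €3550 = €200.
After the €200 deductible portion, €750 − €200 = €550 is subject to coinsurance.
15% of €550 = €82.50 falls to the member.
That puts the member's cost at €200 + €82.50 = €282.50 before any cap.
Year-to-date out-of-pocket becomes €3550 + €282.50 = €3832.50, still under the €19300 maximum, so no cap applies.
The plan picks up €750 − €282.50 = €467.50.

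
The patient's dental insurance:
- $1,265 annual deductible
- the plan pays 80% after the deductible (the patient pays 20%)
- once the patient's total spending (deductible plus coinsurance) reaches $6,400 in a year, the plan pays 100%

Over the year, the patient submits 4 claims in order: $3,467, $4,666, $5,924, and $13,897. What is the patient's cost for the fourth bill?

$2,576.60

#1 ($3,467): deductible takes $1,265, $2,202 remains; 20% of $2,202 = $440.40. Patient owes $1,705.40 (running OOP $1,705.40).
#2 ($4,666): deductible already satisfied, so patient's share is 20% × $4,666 = $933.20. Cost to patient: $933.20. OOP to date $2,638.60.
#3 ($5,924): deductible already satisfied, so patient's share is 20% × $5,924 = $1,184.80. Patient pays $1,184.80; OOP now $3,823.40.
#4 ($13,897): deductible already satisfied, so patient's share is 20% × $13,897 = $2,779.40. That would push OOP to $6,602.80, over the $6,400 cap, so patient pays $6,400 − $3,823.40 = $2,576.60.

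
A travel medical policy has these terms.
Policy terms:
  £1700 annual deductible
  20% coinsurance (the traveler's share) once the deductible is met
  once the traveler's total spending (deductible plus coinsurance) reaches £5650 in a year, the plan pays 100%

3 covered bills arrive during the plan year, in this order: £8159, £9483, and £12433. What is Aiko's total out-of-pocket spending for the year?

£5650

Bill 1, £8159: deductible takes £1700, £6459 remains; traveler's 20% is £1291.80. Traveler pays £2991.80; OOP now £2991.80.
Bill 2, £9483: 20% coinsurance on £9483 = £1896.60. Traveler owes £1896.60 (running OOP £4888.40).
Bill 3, £12433: deductible already satisfied, so traveler's share is 20% × £12433 = £2486.60. That would push OOP to £7375, over the £5650 cap, so traveler pays £5650 − £4888.40 = £761.60.
Summing the traveler's payments: £2991.80 + £1896.60 + £761.60 = £5650.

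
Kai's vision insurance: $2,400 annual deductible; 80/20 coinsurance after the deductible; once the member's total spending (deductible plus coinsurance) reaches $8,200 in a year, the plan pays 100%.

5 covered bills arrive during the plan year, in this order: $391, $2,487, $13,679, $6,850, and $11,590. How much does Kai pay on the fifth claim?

$1,598.60

Bill 1, $391: all of it applies to the deductible. Cost to member: $391. OOP to date $391.
Bill 2, $2,487: $2,009 to deductible, leaving $478; coinsurance $478 × 20% = $95.60. Cost to member: $2,104.60. OOP to date $2,495.60.
Bill 3, $13,679: deductible met; 20% of $13,679 = $2,735.80. Member pays $2,735.80; OOP now $5,231.40.
Bill 4, $6,850: deductible met; 20% of $6,850 = $1,370. Member owes $1,370 (running OOP $6,601.40).
Bill 5, $11,590: deductible met; 20% of $11,590 = $2,318. OOP would hit $8,919.40 > $8,200, so the cap limits the member to $8,200 − $6,601.40 = $1,598.60.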